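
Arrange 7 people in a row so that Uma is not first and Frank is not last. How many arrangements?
By inclusion-exclusion: 7! - 2×(7-1)! + (7-2)! = 5040 - 1440 + 120 = 3720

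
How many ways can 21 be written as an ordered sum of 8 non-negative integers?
C(21+8-1, 8-1) = C(28, 7) = 1184040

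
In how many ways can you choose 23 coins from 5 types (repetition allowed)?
C(23+5-1, 5-1) = C(27, 4) = 17550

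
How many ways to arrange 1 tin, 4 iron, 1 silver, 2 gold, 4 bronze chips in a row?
12! / (1! × 4! × 1! × 2! × 4!) = 415800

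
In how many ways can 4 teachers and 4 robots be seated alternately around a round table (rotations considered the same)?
Fix one of the teachers: (4-1)! ways for the remaining teachers, × 4! ways for the robots = 6 × 24 = 144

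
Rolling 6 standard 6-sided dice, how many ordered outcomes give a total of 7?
Coefficient of x^7 in (x + x² + ... + x^6)^6. By inclusion-exclusion on dice exceeding 6: Σ_j (-1)^j C(6,j)·C(7-1-6j, 5) = C(6,0)·C(6,5) = 1·6 = 6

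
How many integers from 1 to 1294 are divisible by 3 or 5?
⌊1294/3⌋ + ⌊1294/5⌋ - ⌊1294/15⌋ = 431 + 258 - 86 = 603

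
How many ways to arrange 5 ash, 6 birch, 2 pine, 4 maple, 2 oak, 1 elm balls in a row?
20! / (5! × 6! × 2! × 4! × 2! × 1!) = 293318625600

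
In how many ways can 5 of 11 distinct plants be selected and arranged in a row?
P(11,5) = 11!/(11-5)! = 55440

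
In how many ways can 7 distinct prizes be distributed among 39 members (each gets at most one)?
P(39,7) = 39!/(39-7)! = 77519922480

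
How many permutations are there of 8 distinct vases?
8! = 40320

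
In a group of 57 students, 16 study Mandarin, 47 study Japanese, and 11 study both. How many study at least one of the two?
|A∪B| = |A| + |B| - |A∩B| = 16 + 47 - 11 = 52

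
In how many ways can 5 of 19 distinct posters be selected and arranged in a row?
P(19,5) = 19!/(19-5)! = 1395360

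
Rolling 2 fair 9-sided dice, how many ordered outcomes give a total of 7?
Coefficient of x^7 in (x + x² + ... + x^9)^2. By inclusion-exclusion on dice exceeding 9: Σ_j (-1)^j C(2,j)·C(7-1-9j, 1) = C(2,0)·C(6,1) = 1·6 = 6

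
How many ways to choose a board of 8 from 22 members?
C(22,8) = 22!/(8!×14!) = 319770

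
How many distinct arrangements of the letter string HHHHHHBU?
8! / (1! × 1! × 6!) = 56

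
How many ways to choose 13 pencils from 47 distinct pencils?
C(47,13) = 47!/(13!×34!) = 140676848445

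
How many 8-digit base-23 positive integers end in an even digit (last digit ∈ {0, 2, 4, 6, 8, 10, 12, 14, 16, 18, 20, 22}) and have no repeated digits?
Last∈{0,2,4,6,8,10,12,14,16,18,20,22}. Last=0: 859541760. Last nonzero: 11×21×P(21,6) = 9025188480. Total = 9884730240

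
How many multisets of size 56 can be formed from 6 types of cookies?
C(56+6-1, 6-1) = C(61, 5) = 5949147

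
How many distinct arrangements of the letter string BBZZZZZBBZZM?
12! / (7! × 4! × 1!) = 3960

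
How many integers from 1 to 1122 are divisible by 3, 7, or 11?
⌊1122/3⌋+⌊1122/7⌋+⌊1122/11⌋ - ⌊1122/21⌋-⌊1122/33⌋-⌊1122/77⌋ + ⌊1122/231⌋ = 374+160+102 - 53-34-14 + 4 = 539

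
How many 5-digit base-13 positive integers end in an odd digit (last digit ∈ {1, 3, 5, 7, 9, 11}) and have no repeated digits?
Last∈{1,3,5,7,9,11}. Last=0: 0. Last nonzero: 6×11×P(11,3) = 65340. Total = 65340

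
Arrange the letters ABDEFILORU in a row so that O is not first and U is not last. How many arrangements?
By inclusion-exclusion: 10! - 2×(10-1)! + (10-2)! = 3628800 - 725760 + 40320 = 2943360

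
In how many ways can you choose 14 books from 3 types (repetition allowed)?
C(14+3-1, 3-1) = C(16, 2) = 120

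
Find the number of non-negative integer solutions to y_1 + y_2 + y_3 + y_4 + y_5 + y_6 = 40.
C(40+6-1, 6-1) = C(45, 5) = 1221759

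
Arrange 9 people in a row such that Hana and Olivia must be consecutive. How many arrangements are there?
Treat the 2 as one block: (9-2+1)! × 2! = 40320 × 2 = 80640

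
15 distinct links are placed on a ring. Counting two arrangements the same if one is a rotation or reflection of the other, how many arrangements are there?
(15-1)!/2 = 87178291200/2 = 43589145600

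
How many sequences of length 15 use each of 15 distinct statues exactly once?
15! = 1307674368000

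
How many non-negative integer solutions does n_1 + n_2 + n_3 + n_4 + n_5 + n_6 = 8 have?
C(8+6-1, 6-1) = C(13, 5) = 1287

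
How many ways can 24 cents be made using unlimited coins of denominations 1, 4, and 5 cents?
Coefficient of x^24 in 1/(1-x^1) · 1/(1-x^4) · 1/(1-x^5). Case on j = number of 5-cent coins (j = 0..4); remainder r = 24 - 5j is made from {1,4} in ⌊r/4⌋+1 ways. r = 24, 19, 14, 9, 4 → 7 + 5 + 4 + 3 + 2 = 21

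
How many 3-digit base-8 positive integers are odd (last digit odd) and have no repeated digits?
Last∈{1,3,5,7}. Last=0: 0. Last nonzero: 4×6×P(6,1) = 144. Total = 144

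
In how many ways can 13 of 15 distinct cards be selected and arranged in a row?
P(15,13) = 15!/(15-13)! = 653837184000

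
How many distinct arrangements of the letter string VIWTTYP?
7! / (1! × 1! × 1! × 1! × 1! × 2!) = 2520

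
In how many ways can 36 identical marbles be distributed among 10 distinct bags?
C(36+10-1, 10-1) = C(45, 9) = 886163135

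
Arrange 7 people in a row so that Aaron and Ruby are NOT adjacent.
Total - adjacent = 7! - (7-1)!×2 = 5040 - 1440 = 3600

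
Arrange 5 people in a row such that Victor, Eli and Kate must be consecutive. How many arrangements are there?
Treat the 3 as one block: (5-3+1)! × 3! = 6 × 6 = 36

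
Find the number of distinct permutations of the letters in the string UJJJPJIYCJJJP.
13! / (1! × 1! × 1! × 1! × 7! × 2!) = 617760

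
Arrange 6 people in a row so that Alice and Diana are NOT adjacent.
Total - adjacent = 6! - (6-1)!×2 = 720 - 240 = 480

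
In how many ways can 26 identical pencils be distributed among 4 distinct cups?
C(26+4-1, 4-1) = C(29, 3) = 3654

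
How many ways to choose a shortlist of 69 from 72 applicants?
C(72,69) = 72!/(69!×3!) = 59640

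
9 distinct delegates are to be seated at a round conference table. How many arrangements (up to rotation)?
Circular: fix one position, arrange the rest. (9-1)! = 40320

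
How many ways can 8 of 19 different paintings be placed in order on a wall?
P(19,8) = 19!/(19-8)! = 3047466240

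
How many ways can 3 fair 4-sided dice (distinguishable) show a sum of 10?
Coefficient of x^10 in (x + x² + ... + x^4)^3. By inclusion-exclusion on dice exceeding 4: Σ_j (-1)^j C(3,j)·C(10-1-4j, 2) = C(3,0)·C(9,2) - C(3,1)·C(5,2) = 1·36 - 3·10 = 6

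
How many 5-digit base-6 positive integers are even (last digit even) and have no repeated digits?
Last∈{0,2,4}. Last=0: 120. Last nonzero: 2×4×P(4,3) = 192. Total = 312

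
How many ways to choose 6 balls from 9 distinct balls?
C(9,6) = 9!/(6!×3!) = 84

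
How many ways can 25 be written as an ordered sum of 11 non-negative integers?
C(25+11-1, 11-1) = C(35, 10) = 183579396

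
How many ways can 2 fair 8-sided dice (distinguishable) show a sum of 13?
Coefficient of x^13 in (x + x² + ... + x^8)^2. By inclusion-exclusion on dice exceeding 8: Σ_j (-1)^j C(2,j)·C(13-1-8j, 1) = C(2,0)·C(12,1) - C(2,1)·C(4,1) = 1·12 - 2·4 = 4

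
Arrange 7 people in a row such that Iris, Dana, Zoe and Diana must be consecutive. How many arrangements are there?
Treat the 4 as one block: (7-4+1)! × 4! = 24 × 24 = 576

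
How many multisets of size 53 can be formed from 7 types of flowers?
C(53+7-1, 7-1) = C(59, 6) = 45057474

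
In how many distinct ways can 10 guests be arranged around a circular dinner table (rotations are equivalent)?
Circular: fix one position, arrange the rest. (10-1)! = 362880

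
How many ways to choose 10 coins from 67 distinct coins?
C(67,10) = 67!/(10!×57!) = 247994680648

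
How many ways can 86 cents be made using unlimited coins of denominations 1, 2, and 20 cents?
Coefficient of x^86 in 1/(1-x^1) · 1/(1-x^2) · 1/(1-x^20). Case on j = number of 20-cent coins (j = 0..4); remainder r = 86 - 20j is made from {1,2} in ⌊r/2⌋+1 ways. r = 86, 66, 46, 26, 6 → 44 + 34 + 24 + 14 + 4 = 120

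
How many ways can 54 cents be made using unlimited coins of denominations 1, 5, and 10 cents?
Coefficient of x^54 in 1/(1-x^1) · 1/(1-x^5) · 1/(1-x^10). Case on j = number of 10-cent coins (j = 0..5); remainder r = 54 - 10j is made from {1,5} in ⌊r/5⌋+1 ways. r = 54, 44, 34, 24, 14, 4 → 11 + 9 + 7 + 5 + 3 + 1 = 36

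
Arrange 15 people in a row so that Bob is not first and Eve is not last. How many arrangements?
By inclusion-exclusion: 15! - 2×(15-1)! + (15-2)! = 1307674368000 - 174356582400 + 6227020800 = 1139544806400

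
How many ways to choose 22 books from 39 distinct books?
C(39,22) = 39!/(22!×17!) = 51021117810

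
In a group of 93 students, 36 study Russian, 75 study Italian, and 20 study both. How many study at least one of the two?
|A∪B| = |A| + |B| - |A∩B| = 36 + 75 - 20 = 91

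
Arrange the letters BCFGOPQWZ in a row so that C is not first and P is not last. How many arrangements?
By inclusion-exclusion: 9! - 2×(9-1)! + (9-2)! = 362880 - 80640 + 5040 = 287280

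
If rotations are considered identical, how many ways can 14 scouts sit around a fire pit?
Circular: fix one position, arrange the rest. (14-1)! = 6227020800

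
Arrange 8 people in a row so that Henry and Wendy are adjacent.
Treat as block: (8-1)! × 2! = 5040 × 2 = 10080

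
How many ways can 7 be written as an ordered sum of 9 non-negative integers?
C(7+9-1, 9-1) = C(15, 8) = 6435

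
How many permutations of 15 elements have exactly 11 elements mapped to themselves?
Choose the 11 fixed points C(15,11) = 1365, derange the rest: !4 = Σ_{j=0}^{4} (-1)^j·4!/j! = 24 - 24 + 12 - 4 + 1 = 9. Product = 1365 × 9 = 12285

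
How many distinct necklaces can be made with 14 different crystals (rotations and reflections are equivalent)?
(14-1)!/2 = 6227020800/2 = 3113510400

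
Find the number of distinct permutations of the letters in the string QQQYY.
5! / (2! × 3!) = 10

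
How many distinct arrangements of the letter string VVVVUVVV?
8! / (7! × 1!) = 8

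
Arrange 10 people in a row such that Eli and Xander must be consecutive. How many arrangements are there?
Treat the 2 as one block: (10-2+1)! × 2! = 362880 × 2 = 725760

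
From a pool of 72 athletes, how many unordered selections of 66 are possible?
C(72,66) = 72!/(66!×6!) = 156238908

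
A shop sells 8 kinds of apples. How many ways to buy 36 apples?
C(36+8-1, 8-1) = C(43, 7) = 32224114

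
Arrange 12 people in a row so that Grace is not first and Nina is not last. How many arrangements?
By inclusion-exclusion: 12! - 2×(12-1)! + (12-2)! = 479001600 - 79833600 + 3628800 = 402796800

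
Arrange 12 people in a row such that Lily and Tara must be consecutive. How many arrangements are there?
Treat the 2 as one block: (12-2+1)! × 2! = 39916800 × 2 = 79833600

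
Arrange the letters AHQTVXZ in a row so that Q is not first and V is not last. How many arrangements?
By inclusion-exclusion: 7! - 2×(7-1)! + (7-2)! = 5040 - 1440 + 120 = 3720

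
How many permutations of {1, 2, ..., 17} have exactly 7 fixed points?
Choose the 7 fixed points C(17,7) = 19448, derange the rest: !10 = Σ_{j=0}^{10} (-1)^j·10!/j! = 3628800 - 3628800 + 1814400 - 604800 + 151200 - 30240 + 5040 - 720 + 90 - 10 + 1 = 1334961. Product = 19448 × 1334961 = 25962321528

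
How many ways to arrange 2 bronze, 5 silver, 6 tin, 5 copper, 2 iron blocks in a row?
20! / (2! × 5! × 6! × 5! × 2!) = 58663725120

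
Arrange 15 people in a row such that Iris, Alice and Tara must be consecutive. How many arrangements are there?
Treat the 3 as one block: (15-3+1)! × 3! = 6227020800 × 6 = 37362124800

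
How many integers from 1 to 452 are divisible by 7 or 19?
⌊452/7⌋ + ⌊452/19⌋ - ⌊452/133⌋ = 64 + 23 - 3 = 84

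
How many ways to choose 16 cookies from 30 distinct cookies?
C(30,16) = 30!/(16!×14!) = 145422675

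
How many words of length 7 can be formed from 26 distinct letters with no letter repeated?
P(26,7) = 26!/(26-7)! = 3315312000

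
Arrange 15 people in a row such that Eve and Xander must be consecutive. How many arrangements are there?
Treat the 2 as one block: (15-2+1)! × 2! = 87178291200 × 2 = 174356582400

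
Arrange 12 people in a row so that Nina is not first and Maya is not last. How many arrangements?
By inclusion-exclusion: 12! - 2×(12-1)! + (12-2)! = 479001600 - 79833600 + 3628800 = 402796800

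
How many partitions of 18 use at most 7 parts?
By conjugation, equals partitions of 18 into parts ≤ 7. Let r_j(i) = number of partitions of i into parts ≤ j, for i = 0..18. r_1(i) = 1 for all i; r_j(i) = r_{j-1}(i) + r_j(i-j). Rows j = 2..7: ≤2: 1 1 2 2 3 3 4 4 5 5 6 6 7 7 8 8 9 9 10; ≤3: 1 1 2 3 4 5 7 8 10 12 14 16 19 21 24 27 30 33 37; ≤4: 1 1 2 3 5 6 9 11 15 18 23 27 34 39 47 54 64 72 84; ≤5: 1 1 2 3 5 7 10 13 18 23 30 37 47 57 70 84 101 119 141; ≤6: 1 1 2 3 5 7 11 14 20 26 35 44 58 71 90 110 136 163 199; ≤7: 1 1 2 3 5 7 11 15 21 28 38 49 65 82 105 131 164 201 248. r_7(18) = 248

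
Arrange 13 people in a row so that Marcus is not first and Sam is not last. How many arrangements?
By inclusion-exclusion: 13! - 2×(13-1)! + (13-2)! = 6227020800 - 958003200 + 39916800 = 5308934400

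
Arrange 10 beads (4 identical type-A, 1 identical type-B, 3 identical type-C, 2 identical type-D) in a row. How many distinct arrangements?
10! / (4! × 1! × 3! × 2!) = 12600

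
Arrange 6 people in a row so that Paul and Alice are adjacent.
Treat as block: (6-1)! × 2! = 120 × 2 = 240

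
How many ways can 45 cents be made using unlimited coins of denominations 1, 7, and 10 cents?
Coefficient of x^45 in 1/(1-x^1) · 1/(1-x^7) · 1/(1-x^10). Case on j = number of 10-cent coins (j = 0..4); remainder r = 45 - 10j is made from {1,7} in ⌊r/7⌋+1 ways. r = 45, 35, 25, 15, 5 → 7 + 6 + 4 + 3 + 1 = 21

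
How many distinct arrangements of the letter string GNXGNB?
6! / (1! × 2! × 1! × 2!) = 180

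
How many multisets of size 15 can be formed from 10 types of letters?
C(15+10-1, 10-1) = C(24, 9) = 1307504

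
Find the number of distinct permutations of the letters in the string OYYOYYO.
7! / (4! × 3!) = 35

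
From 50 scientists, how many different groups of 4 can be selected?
C(50,4) = 50!/(4!×46!) = 230300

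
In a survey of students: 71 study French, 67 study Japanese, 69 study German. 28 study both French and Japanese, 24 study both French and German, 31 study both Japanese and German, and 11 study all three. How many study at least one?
|A∪B∪C| = 71+67+69-28-24-31+11 = 135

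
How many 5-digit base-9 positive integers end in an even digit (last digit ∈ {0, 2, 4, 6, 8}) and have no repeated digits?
Last∈{0,2,4,6,8}. Last=0: 1680. Last nonzero: 4×7×P(7,3) = 5880. Total = 7560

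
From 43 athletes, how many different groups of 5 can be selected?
C(43,5) = 43!/(5!×38!) = 962598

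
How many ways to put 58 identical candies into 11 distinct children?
C(58+11-1, 11-1) = C(68, 10) = 290752384208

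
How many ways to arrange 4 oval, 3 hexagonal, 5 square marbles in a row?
12! / (4! × 3! × 5!) = 27720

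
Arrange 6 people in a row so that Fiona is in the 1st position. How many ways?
Fix one position: (6-1)! = 120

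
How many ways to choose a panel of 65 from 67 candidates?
C(67,65) = 67!/(65!×2!) = 2211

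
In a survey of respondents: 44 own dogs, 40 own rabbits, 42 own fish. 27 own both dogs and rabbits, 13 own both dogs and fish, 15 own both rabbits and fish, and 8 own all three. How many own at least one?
|A∪B∪C| = 44+40+42-27-13-15+8 = 79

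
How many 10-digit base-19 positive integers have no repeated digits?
First digit: 18 choices (nonzero). Then descending: 18 × 18 × 17 × 16 × 15 × 14 × 13 × 12 × 11 × 10 = 317578060800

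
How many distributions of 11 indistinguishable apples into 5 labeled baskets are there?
C(11+5-1, 5-1) = C(15, 4) = 1365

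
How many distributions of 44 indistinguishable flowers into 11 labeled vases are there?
C(44+11-1, 11-1) = C(54, 10) = 23930713170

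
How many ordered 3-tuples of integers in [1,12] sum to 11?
Coefficient of x^11 in (x + x² + ... + x^12)^3. By inclusion-exclusion on dice exceeding 12: Σ_j (-1)^j C(3,j)·C(11-1-12j, 2) = C(3,0)·C(10,2) = 1·45 = 45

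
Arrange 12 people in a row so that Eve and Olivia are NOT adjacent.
Total - adjacent = 12! - (12-1)!×2 = 479001600 - 79833600 = 399168000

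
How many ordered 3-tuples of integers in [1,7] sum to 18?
Coefficient of x^18 in (x + x² + ... + x^7)^3. By inclusion-exclusion on dice exceeding 7: Σ_j (-1)^j C(3,j)·C(18-1-7j, 2) = C(3,0)·C(17,2) - C(3,1)·C(10,2) + C(3,2)·C(3,2) = 1·136 - 3·45 + 3·3 = 10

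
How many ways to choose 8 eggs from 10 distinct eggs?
C(10,8) = 10!/(8!×2!) = 45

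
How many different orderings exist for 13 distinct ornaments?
13! = 6227020800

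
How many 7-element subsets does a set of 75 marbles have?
C(75,7) = 75!/(7!×68!) = 1984829850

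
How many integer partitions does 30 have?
Pentagonal recurrence p(n) = p(n-1) + p(n-2) - p(n-5) - p(n-7) + p(n-12) + p(n-15) - ... gives p(0..29) = 1, 1, 2, 3, 5, 7, 11, 15, 22, 30, 42, 56, 77, 101, 135, 176, 231, 297, 385, 490, 627, 792, 1002, 1255, 1575, 1958, 2436, 3010, 3718, 4565. p(30) = p(29) + p(28) - p(25) - p(23) + p(18) + p(15) - p(8) - p(4) = 4565 + 3718 - 1958 - 1255 + 385 + 176 - 22 - 5 = 5604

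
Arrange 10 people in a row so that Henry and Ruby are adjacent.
Treat as block: (10-1)! × 2! = 362880 × 2 = 725760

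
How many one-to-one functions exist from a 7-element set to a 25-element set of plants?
P(25,7) = 25!/(25-7)! = 2422728000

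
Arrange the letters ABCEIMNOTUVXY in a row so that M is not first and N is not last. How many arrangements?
By inclusion-exclusion: 13! - 2×(13-1)! + (13-2)! = 6227020800 - 958003200 + 39916800 = 5308934400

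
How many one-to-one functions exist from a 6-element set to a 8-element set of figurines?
P(8,6) = 8!/(8-6)! = 20160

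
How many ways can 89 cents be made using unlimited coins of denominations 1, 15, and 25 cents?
Coefficient of x^89 in 1/(1-x^1) · 1/(1-x^15) · 1/(1-x^25). Case on j = number of 25-cent coins (j = 0..3); remainder r = 89 - 25j is made from {1,15} in ⌊r/15⌋+1 ways. r = 89, 64, 39, 14 → 6 + 5 + 3 + 1 = 15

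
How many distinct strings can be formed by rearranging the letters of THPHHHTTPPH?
11! / (5! × 3! × 3!) = 9240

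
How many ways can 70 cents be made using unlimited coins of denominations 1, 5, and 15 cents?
Coefficient of x^70 in 1/(1-x^1) · 1/(1-x^5) · 1/(1-x^15). Case on j = number of 15-cent coins (j = 0..4); remainder r = 70 - 15j is made from {1,5} in ⌊r/5⌋+1 ways. r = 70, 55, 40, 25, 10 → 15 + 12 + 9 + 6 + 3 = 45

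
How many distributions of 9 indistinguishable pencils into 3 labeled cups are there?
C(9+3-1, 3-1) = C(11, 2) = 55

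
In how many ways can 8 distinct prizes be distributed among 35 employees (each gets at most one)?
P(35,8) = 35!/(35-8)! = 948964262400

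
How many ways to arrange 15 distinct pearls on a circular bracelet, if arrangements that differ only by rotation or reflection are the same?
(15-1)!/2 = 87178291200/2 = 43589145600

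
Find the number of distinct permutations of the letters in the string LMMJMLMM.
8! / (2! × 5! × 1!) = 168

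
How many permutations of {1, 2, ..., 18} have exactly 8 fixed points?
Choose the 8 fixed points C(18,8) = 43758, derange the rest: !10 = Σ_{j=0}^{10} (-1)^j·10!/j! = 3628800 - 3628800 + 1814400 - 604800 + 151200 - 30240 + 5040 - 720 + 90 - 10 + 1 = 1334961. Product = 43758 × 1334961 = 58415223438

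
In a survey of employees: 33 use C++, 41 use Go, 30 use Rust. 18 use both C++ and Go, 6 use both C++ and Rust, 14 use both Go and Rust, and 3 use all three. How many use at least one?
|A∪B∪C| = 33+41+30-18-6-14+3 = 69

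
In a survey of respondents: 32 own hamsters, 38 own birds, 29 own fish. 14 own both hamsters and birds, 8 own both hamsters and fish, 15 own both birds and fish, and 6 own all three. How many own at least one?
|A∪B∪C| = 32+38+29-14-8-15+6 = 68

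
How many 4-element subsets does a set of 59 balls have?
C(59,4) = 59!/(4!×55!) = 455126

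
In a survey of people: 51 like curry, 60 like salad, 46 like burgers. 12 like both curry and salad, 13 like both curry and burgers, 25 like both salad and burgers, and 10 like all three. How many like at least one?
|A∪B∪C| = 51+60+46-12-13-25+10 = 117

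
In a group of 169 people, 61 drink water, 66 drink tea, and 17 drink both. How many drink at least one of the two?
|A∪B| = |A| + |B| - |A∩B| = 61 + 66 - 17 = 110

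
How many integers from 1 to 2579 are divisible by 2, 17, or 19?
⌊2579/2⌋+⌊2579/17⌋+⌊2579/19⌋ - ⌊2579/34⌋-⌊2579/38⌋-⌊2579/323⌋ + ⌊2579/646⌋ = 1289+151+135 - 75-67-7 + 3 = 1429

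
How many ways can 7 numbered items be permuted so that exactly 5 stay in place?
Choose the 5 fixed points C(7,5) = 21, derange the rest: !2 = Σ_{j=0}^{2} (-1)^j·2!/j! = 2 - 2 + 1 = 1. Product = 21 × 1 = 21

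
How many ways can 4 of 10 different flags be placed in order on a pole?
P(10,4) = 10!/(10-4)! = 5040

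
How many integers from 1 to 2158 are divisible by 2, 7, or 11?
⌊2158/2⌋+⌊2158/7⌋+⌊2158/11⌋ - ⌊2158/14⌋-⌊2158/22⌋-⌊2158/77⌋ + ⌊2158/154⌋ = 1079+308+196 - 154-98-28 + 14 = 1317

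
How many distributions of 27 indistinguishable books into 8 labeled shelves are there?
C(27+8-1, 8-1) = C(34, 7) = 5379616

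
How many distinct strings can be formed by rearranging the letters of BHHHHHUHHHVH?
12! / (9! × 1! × 1! × 1!) = 1320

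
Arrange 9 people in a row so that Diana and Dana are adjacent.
Treat as block: (9-1)! × 2! = 40320 × 2 = 80640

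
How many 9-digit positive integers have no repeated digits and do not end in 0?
Last digit: 9 nonzero choices. First digit: 8 (nonzero, ≠last). Middle 7: P(8,7) = 40320. Total = 2903040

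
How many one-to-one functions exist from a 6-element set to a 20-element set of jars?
P(20,6) = 20!/(20-6)! = 27907200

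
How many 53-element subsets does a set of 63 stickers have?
C(63,53) = 63!/(53!×10!) = 127805525001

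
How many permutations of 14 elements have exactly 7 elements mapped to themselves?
Choose the 7 fixed points C(14,7) = 3432, derange the rest: !7 = Σ_{j=0}^{7} (-1)^j·7!/j! = 5040 - 5040 + 2520 - 840 + 210 - 42 + 7 - 1 = 1854. Product = 3432 × 1854 = 6362928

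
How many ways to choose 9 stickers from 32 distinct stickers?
C(32,9) = 32!/(9!×23!) = 28048800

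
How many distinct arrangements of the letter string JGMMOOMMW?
9! / (1! × 2! × 1! × 4! × 1!) = 7560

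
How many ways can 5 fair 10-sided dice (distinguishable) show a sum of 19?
Coefficient of x^19 in (x + x² + ... + x^10)^5. By inclusion-exclusion on dice exceeding 10: Σ_j (-1)^j C(5,j)·C(19-1-10j, 4) = C(5,0)·C(18,4) - C(5,1)·C(8,4) = 1·3060 - 5·70 = 2710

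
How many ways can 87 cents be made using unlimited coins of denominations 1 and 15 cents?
Coefficient of x^87 in 1/(1-x^1) · 1/(1-x^15). Use j coins of 15 for j = 0..⌊87/15⌋ = 5, the rest in 1s: 5 + 1 = 6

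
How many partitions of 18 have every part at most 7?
Let r_j(i) = number of partitions of i into parts ≤ j, for i = 0..18. r_1(i) = 1 for all i; r_j(i) = r_{j-1}(i) + r_j(i-j). Rows j = 2..7: ≤2: 1 1 2 2 3 3 4 4 5 5 6 6 7 7 8 8 9 9 10; ≤3: 1 1 2 3 4 5 7 8 10 12 14 16 19 21 24 27 30 33 37; ≤4: 1 1 2 3 5 6 9 11 15 18 23 27 34 39 47 54 64 72 84; ≤5: 1 1 2 3 5 7 10 13 18 23 30 37 47 57 70 84 101 119 141; ≤6: 1 1 2 3 5 7 11 14 20 26 35 44 58 71 90 110 136 163 199; ≤7: 1 1 2 3 5 7 11 15 21 28 38 49 65 82 105 131 164 201 248. r_7(18) = 248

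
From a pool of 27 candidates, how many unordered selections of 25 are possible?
C(27,25) = 27!/(25!×2!) = 351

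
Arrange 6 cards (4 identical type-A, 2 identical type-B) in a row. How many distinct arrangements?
6! / (4! × 2!) = 15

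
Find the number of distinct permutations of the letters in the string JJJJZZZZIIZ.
11! / (2! × 4! × 5!) = 6930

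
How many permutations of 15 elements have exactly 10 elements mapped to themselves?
Choose the 10 fixed points C(15,10) = 3003, derange the rest: !5 = Σ_{j=0}^{5} (-1)^j·5!/j! = 120 - 120 + 60 - 20 + 5 - 1 = 44. Product = 3003 × 44 = 132132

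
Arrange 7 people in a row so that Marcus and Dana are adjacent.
Treat as block: (7-1)! × 2! = 720 × 2 = 1440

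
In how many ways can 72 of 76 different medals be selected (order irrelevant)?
C(76,72) = 76!/(72!×4!) = 1282975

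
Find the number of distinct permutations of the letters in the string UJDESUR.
7! / (1! × 1! × 1! × 2! × 1! × 1!) = 2520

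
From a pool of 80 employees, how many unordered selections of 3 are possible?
C(80,3) = 80!/(3!×77!) = 82160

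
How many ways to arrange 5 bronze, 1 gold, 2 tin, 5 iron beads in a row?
13! / (5! × 1! × 2! × 5!) = 216216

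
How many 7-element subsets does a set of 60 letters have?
C(60,7) = 60!/(7!×53!) = 386206920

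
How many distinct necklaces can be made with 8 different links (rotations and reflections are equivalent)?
(8-1)!/2 = 5040/2 = 2520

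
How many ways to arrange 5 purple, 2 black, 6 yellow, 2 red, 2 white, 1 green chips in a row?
18! / (5! × 2! × 6! × 2! × 2! × 1!) = 9262693440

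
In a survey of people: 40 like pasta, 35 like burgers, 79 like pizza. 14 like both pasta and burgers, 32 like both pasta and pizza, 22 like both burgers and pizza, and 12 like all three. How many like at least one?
|A∪B∪C| = 40+35+79-14-32-22+12 = 98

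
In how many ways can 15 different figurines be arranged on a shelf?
15! = 1307674368000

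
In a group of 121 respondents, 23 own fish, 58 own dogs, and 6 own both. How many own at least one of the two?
|A∪B| = |A| + |B| - |A∩B| = 23 + 58 - 6 = 75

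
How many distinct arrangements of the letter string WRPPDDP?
7! / (1! × 1! × 2! × 3!) = 420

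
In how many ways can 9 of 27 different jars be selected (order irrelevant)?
C(27,9) = 27!/(9!×18!) = 4686825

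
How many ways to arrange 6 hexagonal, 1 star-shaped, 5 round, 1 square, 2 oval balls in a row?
15! / (6! × 1! × 5! × 1! × 2!) = 7567560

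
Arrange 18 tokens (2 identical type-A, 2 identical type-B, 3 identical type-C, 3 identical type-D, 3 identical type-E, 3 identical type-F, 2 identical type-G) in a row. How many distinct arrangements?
18! / (2! × 2! × 3! × 3! × 3! × 3! × 2!) = 617512896000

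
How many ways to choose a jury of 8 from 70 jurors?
C(70,8) = 70!/(8!×62!) = 9440350920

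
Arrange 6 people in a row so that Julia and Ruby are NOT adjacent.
Total - adjacent = 6! - (6-1)!×2 = 720 - 240 = 480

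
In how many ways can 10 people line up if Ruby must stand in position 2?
Fix one position: (10-1)! = 362880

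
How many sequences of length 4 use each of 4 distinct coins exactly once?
4! = 24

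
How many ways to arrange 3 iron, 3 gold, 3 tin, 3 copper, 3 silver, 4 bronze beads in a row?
19! / (3! × 3! × 3! × 3! × 3! × 4!) = 651819168000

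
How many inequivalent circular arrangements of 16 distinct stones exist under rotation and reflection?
(16-1)!/2 = 1307674368000/2 = 653837184000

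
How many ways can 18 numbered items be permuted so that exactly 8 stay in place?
Choose the 8 fixed points C(18,8) = 43758, derange the rest: !10 = Σ_{j=0}^{10} (-1)^j·10!/j! = 3628800 - 3628800 + 1814400 - 604800 + 151200 - 30240 + 5040 - 720 + 90 - 10 + 1 = 1334961. Product = 43758 × 1334961 = 58415223438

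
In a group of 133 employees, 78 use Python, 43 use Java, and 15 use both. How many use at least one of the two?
|A∪B| = |A| + |B| - |A∩B| = 78 + 43 - 15 = 106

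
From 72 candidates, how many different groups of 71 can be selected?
C(72,71) = 72!/(71!×1!) = 72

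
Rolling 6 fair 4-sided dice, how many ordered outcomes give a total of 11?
Coefficient of x^11 in (x + x² + ... + x^4)^6. By inclusion-exclusion on dice exceeding 4: Σ_j (-1)^j C(6,j)·C(11-1-4j, 5) = C(6,0)·C(10,5) - C(6,1)·C(6,5) = 1·252 - 6·6 = 216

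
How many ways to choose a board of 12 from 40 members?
C(40,12) = 40!/(12!×28!) = 5586853480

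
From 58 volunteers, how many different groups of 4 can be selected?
C(58,4) = 58!/(4!×54!) = 424270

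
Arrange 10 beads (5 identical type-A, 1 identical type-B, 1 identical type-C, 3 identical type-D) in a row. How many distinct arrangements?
10! / (5! × 1! × 1! × 3!) = 5040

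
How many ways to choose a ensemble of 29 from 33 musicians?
C(33,29) = 33!/(29!×4!) = 40920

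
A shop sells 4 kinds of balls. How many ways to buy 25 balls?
C(25+4-1, 4-1) = C(28, 3) = 3276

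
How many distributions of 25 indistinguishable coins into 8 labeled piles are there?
C(25+8-1, 8-1) = C(32, 7) = 3365856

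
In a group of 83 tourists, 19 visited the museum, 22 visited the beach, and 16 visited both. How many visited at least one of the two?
|A∪B| = |A| + |B| - |A∩B| = 19 + 22 - 16 = 25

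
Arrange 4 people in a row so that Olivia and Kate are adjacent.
Treat as block: (4-1)! × 2! = 6 × 2 = 12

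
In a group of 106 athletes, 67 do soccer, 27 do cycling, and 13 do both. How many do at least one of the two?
|A∪B| = |A| + |B| - |A∩B| = 67 + 27 - 13 = 81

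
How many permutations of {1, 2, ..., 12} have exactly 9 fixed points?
Choose the 9 fixed points C(12,9) = 220, derange the rest: !3 = Σ_{j=0}^{3} (-1)^j·3!/j! = 6 - 6 + 3 - 1 = 2. Product = 220 × 2 = 440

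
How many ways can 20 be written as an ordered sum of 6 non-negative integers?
C(20+6-1, 6-1) = C(25, 5) = 53130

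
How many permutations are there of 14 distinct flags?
14! = 87178291200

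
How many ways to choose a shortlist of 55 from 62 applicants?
C(62,55) = 62!/(55!×7!) = 491796152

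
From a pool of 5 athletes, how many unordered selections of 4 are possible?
C(5,4) = 5!/(4!×1!) = 5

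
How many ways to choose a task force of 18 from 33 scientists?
C(33,18) = 33!/(18!×15!) = 1037158320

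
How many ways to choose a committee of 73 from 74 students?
C(74,73) = 74!/(73!×1!) = 74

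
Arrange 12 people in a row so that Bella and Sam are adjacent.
Treat as block: (12-1)! × 2! = 39916800 × 2 = 79833600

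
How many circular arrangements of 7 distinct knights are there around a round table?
Circular: fix one position, arrange the rest. (7-1)! = 720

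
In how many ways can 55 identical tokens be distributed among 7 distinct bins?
C(55+7-1, 7-1) = C(61, 6) = 55525372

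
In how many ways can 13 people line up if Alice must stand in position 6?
Fix one position: (13-1)! = 479001600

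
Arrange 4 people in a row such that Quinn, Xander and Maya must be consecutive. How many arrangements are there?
Treat the 3 as one block: (4-3+1)! × 3! = 2 × 6 = 12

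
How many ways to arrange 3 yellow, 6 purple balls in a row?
9! / (3! × 6!) = 84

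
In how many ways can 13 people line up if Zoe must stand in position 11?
Fix one position: (13-1)! = 479001600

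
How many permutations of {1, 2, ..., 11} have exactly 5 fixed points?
Choose the 5 fixed points C(11,5) = 462, derange the rest: !6 = Σ_{j=0}^{6} (-1)^j·6!/j! = 720 - 720 + 360 - 120 + 30 - 6 + 1 = 265. Product = 462 × 265 = 122430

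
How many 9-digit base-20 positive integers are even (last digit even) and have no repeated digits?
Last∈{0,2,4,6,8,10,12,14,16,18}. Last=0: 3047466240. Last nonzero: 9×18×P(18,7) = 25983659520. Total = 29031125760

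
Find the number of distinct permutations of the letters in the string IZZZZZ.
6! / (1! × 5!) = 6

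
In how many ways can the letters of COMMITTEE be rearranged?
9! / (1! × 1! × 2! × 1! × 2! × 2!) = 45360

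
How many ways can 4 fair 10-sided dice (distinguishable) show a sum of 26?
Coefficient of x^26 in (x + x² + ... + x^10)^4. By inclusion-exclusion on dice exceeding 10: Σ_j (-1)^j C(4,j)·C(26-1-10j, 3) = C(4,0)·C(25,3) - C(4,1)·C(15,3) + C(4,2)·C(5,3) = 1·2300 - 4·455 + 6·10 = 540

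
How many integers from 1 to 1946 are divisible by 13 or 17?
⌊1946/13⌋ + ⌊1946/17⌋ - ⌊1946/221⌋ = 149 + 114 - 8 = 255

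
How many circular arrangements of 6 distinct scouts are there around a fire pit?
Circular: fix one position, arrange the rest. (6-1)! = 120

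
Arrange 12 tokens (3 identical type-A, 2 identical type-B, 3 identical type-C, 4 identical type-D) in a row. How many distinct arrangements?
12! / (3! × 2! × 3! × 4!) = 277200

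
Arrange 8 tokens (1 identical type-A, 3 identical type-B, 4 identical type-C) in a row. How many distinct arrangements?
8! / (1! × 3! × 4!) = 280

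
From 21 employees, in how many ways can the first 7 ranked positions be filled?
P(21,7) = 21!/(21-7)! = 586051200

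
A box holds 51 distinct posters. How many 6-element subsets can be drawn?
C(51,6) = 51!/(6!×45!) = 18009460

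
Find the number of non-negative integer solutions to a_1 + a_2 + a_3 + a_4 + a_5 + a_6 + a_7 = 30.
C(30+7-1, 7-1) = C(36, 6) = 1947792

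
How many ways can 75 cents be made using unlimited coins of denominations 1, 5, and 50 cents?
Coefficient of x^75 in 1/(1-x^1) · 1/(1-x^5) · 1/(1-x^50). Case on j = number of 50-cent coins (j = 0..1); remainder r = 75 - 50j is made from {1,5} in ⌊r/5⌋+1 ways. r = 75, 25 → 16 + 6 = 22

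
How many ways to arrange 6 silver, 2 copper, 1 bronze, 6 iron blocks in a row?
15! / (6! × 2! × 1! × 6!) = 1261260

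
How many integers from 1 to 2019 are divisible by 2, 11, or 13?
⌊2019/2⌋+⌊2019/11⌋+⌊2019/13⌋ - ⌊2019/22⌋-⌊2019/26⌋-⌊2019/143⌋ + ⌊2019/286⌋ = 1009+183+155 - 91-77-14 + 7 = 1172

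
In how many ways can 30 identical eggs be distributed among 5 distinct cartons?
C(30+5-1, 5-1) = C(34, 4) = 46376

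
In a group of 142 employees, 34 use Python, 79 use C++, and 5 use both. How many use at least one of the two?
|A∪B| = |A| + |B| - |A∩B| = 34 + 79 - 5 = 108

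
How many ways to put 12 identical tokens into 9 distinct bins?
C(12+9-1, 9-1) = C(20, 8) = 125970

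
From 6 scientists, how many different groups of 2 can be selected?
C(6,2) = 6!/(2!×4!) = 15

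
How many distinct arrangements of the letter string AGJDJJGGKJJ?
11! / (1! × 5! × 1! × 3! × 1!) = 55440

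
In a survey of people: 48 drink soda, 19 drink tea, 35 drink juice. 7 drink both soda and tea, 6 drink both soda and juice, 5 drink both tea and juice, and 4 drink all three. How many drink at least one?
|A∪B∪C| = 48+19+35-7-6-5+4 = 88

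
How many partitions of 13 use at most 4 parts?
By conjugation, equals partitions of 13 into parts ≤ 4. Let r_j(i) = number of partitions of i into parts ≤ j, for i = 0..13. r_1(i) = 1 for all i; r_j(i) = r_{j-1}(i) + r_j(i-j). Rows j = 2..4: ≤2: 1 1 2 2 3 3 4 4 5 5 6 6 7 7; ≤3: 1 1 2 3 4 5 7 8 10 12 14 16 19 21; ≤4: 1 1 2 3 5 6 9 11 15 18 23 27 34 39. r_4(13) = 39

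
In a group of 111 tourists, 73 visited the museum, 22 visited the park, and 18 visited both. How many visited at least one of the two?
|A∪B| = |A| + |B| - |A∩B| = 73 + 22 - 18 = 77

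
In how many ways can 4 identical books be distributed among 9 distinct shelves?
C(4+9-1, 9-1) = C(12, 8) = 495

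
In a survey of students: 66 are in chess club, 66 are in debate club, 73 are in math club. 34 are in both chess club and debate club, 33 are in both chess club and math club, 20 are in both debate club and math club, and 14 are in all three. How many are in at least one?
|A∪B∪C| = 66+66+73-34-33-20+14 = 132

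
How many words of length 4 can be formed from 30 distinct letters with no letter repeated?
P(30,4) = 30!/(30-4)! = 657720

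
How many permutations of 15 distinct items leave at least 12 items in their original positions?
Exactly j fixed points: C(15,j)·!(15-j); sum over j ≥ 12 (derangement numbers via !m = (m-1)·(!(m-1) + !(m-2)): !0..!3 = 1, 0, 1, 2). Σ_{j=12}^{15} C(15,j)·!(15-j) = C(15,12)·!3 + C(15,13)·!2 + C(15,14)·!1 + C(15,15)·!0 = 455·2 + 105·1 + 15·0 + 1·1 = 1016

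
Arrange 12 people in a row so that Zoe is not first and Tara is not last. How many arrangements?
By inclusion-exclusion: 12! - 2×(12-1)! + (12-2)! = 479001600 - 79833600 + 3628800 = 402796800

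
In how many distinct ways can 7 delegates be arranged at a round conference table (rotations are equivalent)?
Circular: fix one position, arrange the rest. (7-1)! = 720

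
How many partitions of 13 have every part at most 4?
Let r_j(i) = number of partitions of i into parts ≤ j, for i = 0..13. r_1(i) = 1 for all i; r_j(i) = r_{j-1}(i) + r_j(i-j). Rows j = 2..4: ≤2: 1 1 2 2 3 3 4 4 5 5 6 6 7 7; ≤3: 1 1 2 3 4 5 7 8 10 12 14 16 19 21; ≤4: 1 1 2 3 5 6 9 11 15 18 23 27 34 39. r_4(13) = 39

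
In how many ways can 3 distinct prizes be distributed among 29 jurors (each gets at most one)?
P(29,3) = 29!/(29-3)! = 21924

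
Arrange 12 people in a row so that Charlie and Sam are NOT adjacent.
Total - adjacent = 12! - (12-1)!×2 = 479001600 - 79833600 = 399168000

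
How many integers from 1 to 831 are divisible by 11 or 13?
⌊831/11⌋ + ⌊831/13⌋ - ⌊831/143⌋ = 75 + 63 - 5 = 133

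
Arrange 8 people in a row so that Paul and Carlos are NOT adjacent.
Total - adjacent = 8! - (8-1)!×2 = 40320 - 10080 = 30240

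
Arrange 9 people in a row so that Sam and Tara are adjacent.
Treat as block: (9-1)! × 2! = 40320 × 2 = 80640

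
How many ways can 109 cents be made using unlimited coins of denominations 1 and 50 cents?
Coefficient of x^109 in 1/(1-x^1) · 1/(1-x^50). Use j coins of 50 for j = 0..⌊109/50⌋ = 2, the rest in 1s: 2 + 1 = 3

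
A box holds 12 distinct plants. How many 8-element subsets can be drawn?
C(12,8) = 12!/(8!×4!) = 495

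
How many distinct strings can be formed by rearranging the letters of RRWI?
4! / (1! × 1! × 2!) = 12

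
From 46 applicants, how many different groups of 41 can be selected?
C(46,41) = 46!/(41!×5!) = 1370754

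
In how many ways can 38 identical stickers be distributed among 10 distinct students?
C(38+10-1, 10-1) = C(47, 9) = 1362649145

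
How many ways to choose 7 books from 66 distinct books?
C(66,7) = 66!/(7!×59!) = 778789440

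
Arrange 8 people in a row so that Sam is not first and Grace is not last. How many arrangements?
By inclusion-exclusion: 8! - 2×(8-1)! + (8-2)! = 40320 - 10080 + 720 = 30960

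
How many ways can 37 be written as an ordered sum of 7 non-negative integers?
C(37+7-1, 7-1) = C(43, 6) = 6096454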